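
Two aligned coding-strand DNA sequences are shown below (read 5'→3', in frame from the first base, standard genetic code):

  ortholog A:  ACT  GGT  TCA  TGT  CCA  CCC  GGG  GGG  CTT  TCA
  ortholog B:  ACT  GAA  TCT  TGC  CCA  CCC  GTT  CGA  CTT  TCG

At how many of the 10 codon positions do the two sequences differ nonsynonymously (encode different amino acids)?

3

Codon 1: ACT Thr / ACT Thr — identical.
Codon 2: GGT Gly / GAA Glu — nonsynonymous.
Codon 3: TCA Ser / TCT Ser — synonymous.
Codon 4: TGT Cys / TGC Cys — synonymous.
Codon 5: CCA Pro / CCA Pro — identical.
Codon 6: CCC Pro / CCC Pro — identical.
Codon 7: GGG Gly / GTT Val — nonsynonymous.
Codon 8: GGG Gly / CGA Arg — nonsynonymous.
Codon 9: CTT Leu / CTT Leu — identical.
Codon 10: TCA Ser / TCG Ser — synonymous.
Nonsynonymous differences: 3.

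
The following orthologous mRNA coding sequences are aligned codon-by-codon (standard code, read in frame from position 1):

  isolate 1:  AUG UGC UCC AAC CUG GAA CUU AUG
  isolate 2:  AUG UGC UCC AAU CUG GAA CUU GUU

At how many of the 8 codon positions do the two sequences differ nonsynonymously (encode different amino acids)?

Codon 1: AUG Met / AUG Met — identical.
Codon 2: UGC Cys / UGC Cys — identical.
Codon 3: UCC Ser / UCC Ser — identical.
Codon 4: AAC Asn / AAU Asn — synonymous.
Codon 5: CUG Leu / CUG Leu — identical.
Codon 6: GAA Glu / GAA Glu — identical.
Codon 7: CUU Leu / CUU Leu — identical.
Codon 8: AUG Met / GUU Val — nonsynonymous.
Nonsynonymous differences: 1.

1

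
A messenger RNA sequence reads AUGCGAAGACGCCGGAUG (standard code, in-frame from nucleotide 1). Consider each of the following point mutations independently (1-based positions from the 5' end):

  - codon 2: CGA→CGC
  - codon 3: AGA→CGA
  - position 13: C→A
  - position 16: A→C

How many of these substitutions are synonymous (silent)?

Codon 2: CGA (Arg) → CGC (Arg) — synonymous.
Codon 3: AGA (Arg) → CGA (Arg) — synonymous.
Codon 5: CGG (Arg) → AGG (Arg) — synonymous.
Codon 6: AUG (Met) → CUG (Leu) — missense.
Synonymous: 3 of 4.

3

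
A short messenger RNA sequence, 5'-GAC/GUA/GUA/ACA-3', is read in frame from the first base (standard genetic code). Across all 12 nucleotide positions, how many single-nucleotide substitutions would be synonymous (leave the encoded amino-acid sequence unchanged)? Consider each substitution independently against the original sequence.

Codon 1 (GAC, Asp): 1 synonymous substitution.
Codon 2 (GUA, Val): 3 synonymous substitutions.
Codon 3 (GUA, Val): 3 synonymous substitutions.
Codon 4 (ACA, Thr): 3 synonymous substitutions.
Total: 1 + 3 + 3 + 3 = 10.

10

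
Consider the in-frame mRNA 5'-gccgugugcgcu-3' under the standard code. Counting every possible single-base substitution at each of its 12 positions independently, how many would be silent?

Codon 1 (GCC, Ala): 3 synonymous substitutions.
Codon 2 (GUG, Val): 3 synonymous substitutions.
Codon 3 (UGC, Cys): 1 synonymous substitution.
Codon 4 (GCU, Ala): 3 synonymous substitutions.
Total: 3 + 3 + 1 + 3 = 10.

10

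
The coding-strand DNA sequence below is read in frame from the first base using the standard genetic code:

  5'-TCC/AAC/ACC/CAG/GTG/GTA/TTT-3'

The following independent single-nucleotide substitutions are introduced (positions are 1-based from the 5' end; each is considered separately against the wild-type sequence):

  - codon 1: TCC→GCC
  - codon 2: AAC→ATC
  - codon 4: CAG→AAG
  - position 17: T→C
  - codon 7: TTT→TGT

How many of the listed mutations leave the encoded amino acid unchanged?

Codon 1: TCC (Ser) → GCC (Ala) — missense.
Codon 2: AAC (Asn) → ATC (Ile) — missense.
Codon 4: CAG (Gln) → AAG (Lys) — missense.
Codon 6: GTA (Val) → GCA (Ala) — missense.
Codon 7: TTT (Phe) → TGT (Cys) — missense.
Synonymous: 0 of 5.

0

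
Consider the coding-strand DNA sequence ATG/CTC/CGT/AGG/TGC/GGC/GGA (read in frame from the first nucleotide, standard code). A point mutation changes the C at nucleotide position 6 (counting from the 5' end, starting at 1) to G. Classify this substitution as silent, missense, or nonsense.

silent

Position 6 falls in codon 2: CTC → Leu.
After the substitution the codon is CTG → Leu.
Both encode Leu, so the change is synonymous.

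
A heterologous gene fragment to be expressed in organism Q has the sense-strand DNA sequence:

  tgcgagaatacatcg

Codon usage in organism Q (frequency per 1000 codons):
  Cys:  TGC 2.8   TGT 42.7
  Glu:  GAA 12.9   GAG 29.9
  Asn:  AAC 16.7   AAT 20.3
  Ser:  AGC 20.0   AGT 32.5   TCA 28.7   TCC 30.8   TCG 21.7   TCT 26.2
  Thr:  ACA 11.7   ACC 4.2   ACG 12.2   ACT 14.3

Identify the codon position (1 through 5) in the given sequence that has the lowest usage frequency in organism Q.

1

Codon 1 TGC (Cys): 2.8 per 1000.
Codon 2 GAG (Glu): 29.9 per 1000.
Codon 3 AAT (Asn): 20.3 per 1000.
Codon 4 ACA (Thr): 11.7 per 1000.
Codon 5 TCG (Ser): 21.7 per 1000.
Lowest frequency is 2.8 at codon 1.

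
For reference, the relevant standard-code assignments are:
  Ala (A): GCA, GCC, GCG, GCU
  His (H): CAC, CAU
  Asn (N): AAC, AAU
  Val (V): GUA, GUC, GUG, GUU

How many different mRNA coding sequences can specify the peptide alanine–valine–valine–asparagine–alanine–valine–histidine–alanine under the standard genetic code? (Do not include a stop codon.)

Ala: 4 codons.
Val: 4 codons.
Val: 4 codons.
Asn: 2 codons.
Ala: 4 codons.
Val: 4 codons.
His: 2 codons.
Ala: 4 codons.
4 × 4 × 4 × 2 × 4 × 4 × 2 × 4 = 16384.

16384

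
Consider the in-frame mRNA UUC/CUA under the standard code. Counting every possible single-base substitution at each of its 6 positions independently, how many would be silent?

5

Codon 1 (UUC, Phe): 1 synonymous substitution.
Codon 2 (CUA, Leu): 4 synonymous substitutions.
Total: 1 + 4 = 5.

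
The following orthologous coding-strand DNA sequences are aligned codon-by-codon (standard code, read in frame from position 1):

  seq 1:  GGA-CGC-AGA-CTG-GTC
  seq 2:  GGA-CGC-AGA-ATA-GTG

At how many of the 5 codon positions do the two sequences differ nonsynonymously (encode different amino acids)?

Codon 1: GGA Gly / GGA Gly — identical.
Codon 2: CGC Arg / CGC Arg — identical.
Codon 3: AGA Arg / AGA Arg — identical.
Codon 4: CTG Leu / ATA Ile — nonsynonymous.
Codon 5: GTC Val / GTG Val — synonymous.
Nonsynonymous differences: 1.

1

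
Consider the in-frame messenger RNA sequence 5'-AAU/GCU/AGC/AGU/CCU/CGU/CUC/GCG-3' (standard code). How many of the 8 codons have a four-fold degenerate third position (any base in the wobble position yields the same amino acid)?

Codon 1 AAU (Asn): third position 2-fold.
Codon 2 GCU (Ala): third position 4-fold.
Codon 3 AGC (Ser): third position 2-fold.
Codon 4 AGU (Ser): third position 2-fold.
Codon 5 CCU (Pro): third position 4-fold.
Codon 6 CGU (Arg): third position 4-fold.
Codon 7 CUC (Leu): third position 4-fold.
Codon 8 GCG (Ala): third position 4-fold.
Four-fold degenerate third positions: 5.

5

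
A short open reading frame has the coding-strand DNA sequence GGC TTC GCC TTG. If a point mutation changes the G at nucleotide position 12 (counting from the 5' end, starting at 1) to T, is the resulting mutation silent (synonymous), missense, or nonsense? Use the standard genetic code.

missense

Position 12 falls in codon 4: TTG → Leu.
After the substitution the codon is TTT → Phe.
Leu ≠ Phe, so this is a missense mutation.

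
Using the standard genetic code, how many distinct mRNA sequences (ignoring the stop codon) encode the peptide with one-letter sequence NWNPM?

16

Asn: 2 codons.
Trp: 1 codon.
Asn: 2 codons.
Pro: 4 codons.
Met: 1 codon.
2 × 1 × 2 × 4 × 1 = 16.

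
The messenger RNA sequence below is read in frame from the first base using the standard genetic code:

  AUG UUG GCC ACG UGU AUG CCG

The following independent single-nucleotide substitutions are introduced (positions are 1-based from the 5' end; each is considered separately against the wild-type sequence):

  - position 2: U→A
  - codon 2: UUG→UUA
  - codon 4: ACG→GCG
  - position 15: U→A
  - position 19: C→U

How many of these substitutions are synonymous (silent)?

Codon 1: AUG (Met) → AAG (Lys) — missense.
Codon 2: UUG (Leu) → UUA (Leu) — synonymous.
Codon 4: ACG (Thr) → GCG (Ala) — missense.
Codon 5: UGU (Cys) → UGA (Stop) — nonsense.
Codon 7: CCG (Pro) → UCG (Ser) — missense.
Synonymous: 1 of 5.

1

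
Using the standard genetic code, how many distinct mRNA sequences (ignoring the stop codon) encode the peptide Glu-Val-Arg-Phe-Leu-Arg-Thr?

13824

Glu: 2 codons.
Val: 4 codons.
Arg: 6 codons.
Phe: 2 codons.
Leu: 6 codons.
Arg: 6 codons.
Thr: 4 codons.
2 × 4 × 6 × 2 × 6 × 6 × 4 = 13824.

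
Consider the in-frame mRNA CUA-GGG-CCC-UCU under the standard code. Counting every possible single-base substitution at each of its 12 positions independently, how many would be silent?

13

Codon 1 (CUA, Leu): 4 synonymous substitutions.
Codon 2 (GGG, Gly): 3 synonymous substitutions.
Codon 3 (CCC, Pro): 3 synonymous substitutions.
Codon 4 (UCU, Ser): 3 synonymous substitutions.
Total: 4 + 3 + 3 + 3 = 13.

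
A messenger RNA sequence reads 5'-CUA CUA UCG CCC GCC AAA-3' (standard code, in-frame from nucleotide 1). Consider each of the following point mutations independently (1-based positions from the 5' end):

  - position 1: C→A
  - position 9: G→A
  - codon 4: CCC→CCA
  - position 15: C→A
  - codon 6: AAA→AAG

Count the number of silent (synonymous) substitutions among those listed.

4

Codon 1: CUA (Leu) → AUA (Ile) — missense.
Codon 3: UCG (Ser) → UCA (Ser) — synonymous.
Codon 4: CCC (Pro) → CCA (Pro) — synonymous.
Codon 5: GCC (Ala) → GCA (Ala) — synonymous.
Codon 6: AAA (Lys) → AAG (Lys) — synonymous.
Synonymous: 4 of 5.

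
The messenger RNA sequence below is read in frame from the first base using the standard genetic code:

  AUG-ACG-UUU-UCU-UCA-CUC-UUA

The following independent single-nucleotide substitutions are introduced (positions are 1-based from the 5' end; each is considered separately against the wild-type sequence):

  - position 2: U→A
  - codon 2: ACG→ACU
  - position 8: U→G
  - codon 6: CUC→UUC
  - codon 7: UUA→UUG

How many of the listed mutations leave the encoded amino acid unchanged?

Codon 1: AUG (Met) → AAG (Lys) — missense.
Codon 2: ACG (Thr) → ACU (Thr) — synonymous.
Codon 3: UUU (Phe) → UGU (Cys) — missense.
Codon 6: CUC (Leu) → UUC (Phe) — missense.
Codon 7: UUA (Leu) → UUG (Leu) — synonymous.
Synonymous: 2 of 5.

2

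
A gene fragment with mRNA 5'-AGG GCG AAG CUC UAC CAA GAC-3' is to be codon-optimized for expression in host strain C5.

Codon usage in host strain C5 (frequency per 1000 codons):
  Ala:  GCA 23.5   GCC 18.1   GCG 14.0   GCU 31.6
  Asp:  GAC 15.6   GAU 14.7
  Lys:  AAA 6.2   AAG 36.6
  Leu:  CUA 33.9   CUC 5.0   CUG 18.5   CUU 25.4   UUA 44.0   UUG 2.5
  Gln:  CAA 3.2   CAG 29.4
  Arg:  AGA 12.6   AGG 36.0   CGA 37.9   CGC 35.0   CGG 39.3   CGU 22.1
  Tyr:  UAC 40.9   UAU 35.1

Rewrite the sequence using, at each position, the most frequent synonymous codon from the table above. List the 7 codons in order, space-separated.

CGG GCU AAG UUA UAC CAG GAC

Codon 1 (Arg): best is CGG at 39.3.
Codon 2 (Ala): best is GCU at 31.6.
Codon 3 (Lys): best is AAG at 36.6.
Codon 4 (Leu): best is UUA at 44.0.
Codon 5 (Tyr): best is UAC at 40.9.
Codon 6 (Gln): best is CAG at 29.4.
Codon 7 (Asp): best is GAC at 15.6.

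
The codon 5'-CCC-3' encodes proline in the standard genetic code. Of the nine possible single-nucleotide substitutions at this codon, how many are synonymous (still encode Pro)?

3

Position 1: none → 0 synonymous.
Position 2: none → 0 synonymous.
Position 3: CCU, CCA, CCG → 3 synonymous.
Total: 0 + 0 + 3 = 3.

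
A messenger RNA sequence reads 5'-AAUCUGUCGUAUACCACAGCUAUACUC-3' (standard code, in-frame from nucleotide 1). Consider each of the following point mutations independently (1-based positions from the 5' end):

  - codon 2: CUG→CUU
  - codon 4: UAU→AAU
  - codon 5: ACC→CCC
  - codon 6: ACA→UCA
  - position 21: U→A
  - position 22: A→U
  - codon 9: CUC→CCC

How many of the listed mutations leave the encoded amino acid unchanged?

2

Codon 2: CUG (Leu) → CUU (Leu) — synonymous.
Codon 4: UAU (Tyr) → AAU (Asn) — missense.
Codon 5: ACC (Thr) → CCC (Pro) — missense.
Codon 6: ACA (Thr) → UCA (Ser) — missense.
Codon 7: GCU (Ala) → GCA (Ala) — synonymous.
Codon 8: AUA (Ile) → UUA (Leu) — missense.
Codon 9: CUC (Leu) → CCC (Pro) — missense.
Synonymous: 2 of 7.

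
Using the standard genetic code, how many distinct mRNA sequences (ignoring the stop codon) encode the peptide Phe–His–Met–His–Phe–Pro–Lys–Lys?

256

Phe: 2 codons.
His: 2 codons.
Met: 1 codon.
His: 2 codons.
Phe: 2 codons.
Pro: 4 codons.
Lys: 2 codons.
Lys: 2 codons.
2 × 2 × 1 × 2 × 2 × 4 × 2 × 2 = 256.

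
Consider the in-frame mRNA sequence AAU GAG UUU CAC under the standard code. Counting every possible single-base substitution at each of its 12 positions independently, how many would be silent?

4

Codon 1 (AAU, Asn): 1 synonymous substitution.
Codon 2 (GAG, Glu): 1 synonymous substitution.
Codon 3 (UUU, Phe): 1 synonymous substitution.
Codon 4 (CAC, His): 1 synonymous substitution.
Total: 1 + 1 + 1 + 1 = 4.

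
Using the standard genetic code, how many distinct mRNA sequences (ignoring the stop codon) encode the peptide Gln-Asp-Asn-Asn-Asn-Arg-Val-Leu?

4608

Gln: 2 codons.
Asp: 2 codons.
Asn: 2 codons.
Asn: 2 codons.
Asn: 2 codons.
Arg: 6 codons.
Val: 4 codons.
Leu: 6 codons.
2 × 2 × 2 × 2 × 2 × 6 × 4 × 6 = 4608.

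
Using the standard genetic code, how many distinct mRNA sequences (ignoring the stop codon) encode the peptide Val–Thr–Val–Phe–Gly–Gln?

1024

Val: 4 codons.
Thr: 4 codons.
Val: 4 codons.
Phe: 2 codons.
Gly: 4 codons.
Gln: 2 codons.
4 × 4 × 4 × 2 × 4 × 2 = 1024.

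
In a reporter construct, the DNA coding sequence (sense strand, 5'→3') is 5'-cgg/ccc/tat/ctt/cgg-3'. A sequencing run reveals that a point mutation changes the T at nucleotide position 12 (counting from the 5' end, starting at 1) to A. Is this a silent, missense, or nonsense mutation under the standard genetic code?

Position 12 falls in codon 4: CTT → Leu.
After the substitution the codon is CTA → Leu.
Both encode Leu, so the change is synonymous.

silent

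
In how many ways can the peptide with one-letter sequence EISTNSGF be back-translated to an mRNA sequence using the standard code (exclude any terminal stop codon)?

13824

Glu: 2 codons.
Ile: 3 codons.
Ser: 6 codons.
Thr: 4 codons.
Asn: 2 codons.
Ser: 6 codons.
Gly: 4 codons.
Phe: 2 codons.
2 × 3 × 6 × 4 × 2 × 6 × 4 × 2 = 13824.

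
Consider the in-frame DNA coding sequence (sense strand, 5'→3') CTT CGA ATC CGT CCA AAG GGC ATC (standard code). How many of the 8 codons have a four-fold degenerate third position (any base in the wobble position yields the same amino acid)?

5

Codon 1 CTT (Leu): third position 4-fold.
Codon 2 CGA (Arg): third position 4-fold.
Codon 3 ATC (Ile): third position 3-fold.
Codon 4 CGT (Arg): third position 4-fold.
Codon 5 CCA (Pro): third position 4-fold.
Codon 6 AAG (Lys): third position 2-fold.
Codon 7 GGC (Gly): third position 4-fold.
Codon 8 ATC (Ile): third position 3-fold.
Four-fold degenerate third positions: 5.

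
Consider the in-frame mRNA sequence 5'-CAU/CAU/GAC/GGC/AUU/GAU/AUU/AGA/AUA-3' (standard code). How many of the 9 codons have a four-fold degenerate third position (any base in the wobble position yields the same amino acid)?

Codon 1 CAU (His): third position 2-fold.
Codon 2 CAU (His): third position 2-fold.
Codon 3 GAC (Asp): third position 2-fold.
Codon 4 GGC (Gly): third position 4-fold.
Codon 5 AUU (Ile): third position 3-fold.
Codon 6 GAU (Asp): third position 2-fold.
Codon 7 AUU (Ile): third position 3-fold.
Codon 8 AGA (Arg): third position 2-fold.
Codon 9 AUA (Ile): third position 3-fold.
Four-fold degenerate third positions: 1.

1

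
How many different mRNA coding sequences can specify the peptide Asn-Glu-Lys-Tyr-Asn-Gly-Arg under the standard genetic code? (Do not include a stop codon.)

768

Asn: 2 codons.
Glu: 2 codons.
Lys: 2 codons.
Tyr: 2 codons.
Asn: 2 codons.
Gly: 4 codons.
Arg: 6 codons.
2 × 2 × 2 × 2 × 2 × 4 × 6 = 768.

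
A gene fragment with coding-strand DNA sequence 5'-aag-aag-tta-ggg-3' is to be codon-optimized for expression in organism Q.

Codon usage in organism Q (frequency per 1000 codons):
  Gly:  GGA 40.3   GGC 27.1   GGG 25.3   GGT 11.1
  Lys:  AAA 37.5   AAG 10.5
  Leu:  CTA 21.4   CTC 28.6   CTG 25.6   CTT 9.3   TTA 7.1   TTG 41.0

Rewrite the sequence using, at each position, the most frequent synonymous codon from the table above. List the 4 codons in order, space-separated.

Codon 1 (Lys): best is AAA at 37.5.
Codon 2 (Lys): best is AAA at 37.5.
Codon 3 (Leu): best is TTG at 41.0.
Codon 4 (Gly): best is GGA at 40.3.

AAA AAA TTG GGA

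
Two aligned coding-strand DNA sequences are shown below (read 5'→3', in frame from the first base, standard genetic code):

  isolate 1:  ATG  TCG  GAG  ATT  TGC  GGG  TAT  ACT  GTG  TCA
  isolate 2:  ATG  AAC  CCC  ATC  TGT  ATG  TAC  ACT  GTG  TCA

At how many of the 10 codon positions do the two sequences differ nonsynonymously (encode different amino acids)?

3

Codon 1: ATG Met / ATG Met — identical.
Codon 2: TCG Ser / AAC Asn — nonsynonymous.
Codon 3: GAG Glu / CCC Pro — nonsynonymous.
Codon 4: ATT Ile / ATC Ile — synonymous.
Codon 5: TGC Cys / TGT Cys — synonymous.
Codon 6: GGG Gly / ATG Met — nonsynonymous.
Codon 7: TAT Tyr / TAC Tyr — synonymous.
Codon 8: ACT Thr / ACT Thr — identical.
Codon 9: GTG Val / GTG Val — identical.
Codon 10: TCA Ser / TCA Ser — identical.
Nonsynonymous differences: 3.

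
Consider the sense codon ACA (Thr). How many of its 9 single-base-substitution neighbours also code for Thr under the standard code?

3

Position 1: none → 0 synonymous.
Position 2: none → 0 synonymous.
Position 3: ACU, ACC, ACG → 3 synonymous.
Total: 0 + 0 + 3 = 3.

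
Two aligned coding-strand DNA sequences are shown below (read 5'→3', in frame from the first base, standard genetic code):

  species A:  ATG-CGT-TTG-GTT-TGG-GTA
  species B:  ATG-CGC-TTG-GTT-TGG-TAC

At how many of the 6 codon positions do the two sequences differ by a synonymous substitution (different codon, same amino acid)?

Codon 1: ATG Met / ATG Met — identical.
Codon 2: CGT Arg / CGC Arg — synonymous.
Codon 3: TTG Leu / TTG Leu — identical.
Codon 4: GTT Val / GTT Val — identical.
Codon 5: TGG Trp / TGG Trp — identical.
Codon 6: GTA Val / TAC Tyr — nonsynonymous.
Synonymous differences: 1.

1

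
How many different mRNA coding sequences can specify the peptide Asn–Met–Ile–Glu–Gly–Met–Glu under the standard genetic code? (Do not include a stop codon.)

Asn: 2 codons.
Met: 1 codon.
Ile: 3 codons.
Glu: 2 codons.
Gly: 4 codons.
Met: 1 codon.
Glu: 2 codons.
2 × 1 × 3 × 2 × 4 × 1 × 2 = 96.

96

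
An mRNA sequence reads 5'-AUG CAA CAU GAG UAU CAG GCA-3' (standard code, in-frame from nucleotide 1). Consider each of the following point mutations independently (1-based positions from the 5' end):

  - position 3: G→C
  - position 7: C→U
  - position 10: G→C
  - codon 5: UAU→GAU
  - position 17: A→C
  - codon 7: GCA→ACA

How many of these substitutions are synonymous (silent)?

0

Codon 1: AUG (Met) → AUC (Ile) — missense.
Codon 3: CAU (His) → UAU (Tyr) — missense.
Codon 4: GAG (Glu) → CAG (Gln) — missense.
Codon 5: UAU (Tyr) → GAU (Asp) — missense.
Codon 6: CAG (Gln) → CCG (Pro) — missense.
Codon 7: GCA (Ala) → ACA (Thr) — missense.
Synonymous: 0 of 6.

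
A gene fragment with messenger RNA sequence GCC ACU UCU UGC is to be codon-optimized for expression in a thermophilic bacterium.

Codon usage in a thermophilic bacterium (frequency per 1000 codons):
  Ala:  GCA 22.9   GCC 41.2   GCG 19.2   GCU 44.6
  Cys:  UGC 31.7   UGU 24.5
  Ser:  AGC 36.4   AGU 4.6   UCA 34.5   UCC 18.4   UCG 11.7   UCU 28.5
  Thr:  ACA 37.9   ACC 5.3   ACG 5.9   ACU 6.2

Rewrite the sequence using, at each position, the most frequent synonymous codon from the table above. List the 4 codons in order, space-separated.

Codon 1 (Ala): best is GCU at 44.6.
Codon 2 (Thr): best is ACA at 37.9.
Codon 3 (Ser): best is AGC at 36.4.
Codon 4 (Cys): best is UGC at 31.7.

GCU ACA AGC UGC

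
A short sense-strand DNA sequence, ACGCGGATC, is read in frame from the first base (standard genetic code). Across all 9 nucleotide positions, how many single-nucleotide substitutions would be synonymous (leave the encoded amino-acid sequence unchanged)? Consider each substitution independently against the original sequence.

9

Codon 1 (ACG, Thr): 3 synonymous substitutions.
Codon 2 (CGG, Arg): 4 synonymous substitutions.
Codon 3 (ATC, Ile): 2 synonymous substitutions.
Total: 3 + 4 + 2 = 9.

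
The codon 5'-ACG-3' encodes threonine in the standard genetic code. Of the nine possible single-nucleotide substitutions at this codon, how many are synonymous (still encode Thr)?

3

Position 1: none → 0 synonymous.
Position 2: none → 0 synonymous.
Position 3: ACU, ACC, ACA → 3 synonymous.
Total: 0 + 0 + 3 = 3.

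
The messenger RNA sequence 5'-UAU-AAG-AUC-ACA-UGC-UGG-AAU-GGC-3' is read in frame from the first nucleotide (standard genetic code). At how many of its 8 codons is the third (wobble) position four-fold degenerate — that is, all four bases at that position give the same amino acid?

2

Codon 1 UAU (Tyr): third position 2-fold.
Codon 2 AAG (Lys): third position 2-fold.
Codon 3 AUC (Ile): third position 3-fold.
Codon 4 ACA (Thr): third position 4-fold.
Codon 5 UGC (Cys): third position 2-fold.
Codon 6 UGG (Trp): third position 1-fold.
Codon 7 AAU (Asn): third position 2-fold.
Codon 8 GGC (Gly): third position 4-fold.
Four-fold degenerate third positions: 2.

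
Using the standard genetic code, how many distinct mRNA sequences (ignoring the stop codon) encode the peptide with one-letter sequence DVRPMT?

Asp: 2 codons.
Val: 4 codons.
Arg: 6 codons.
Pro: 4 codons.
Met: 1 codon.
Thr: 4 codons.
2 × 4 × 6 × 4 × 1 × 4 = 768.

768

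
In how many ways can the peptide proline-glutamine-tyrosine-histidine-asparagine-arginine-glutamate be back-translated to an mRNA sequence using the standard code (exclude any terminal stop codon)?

Pro: 4 codons.
Gln: 2 codons.
Tyr: 2 codons.
His: 2 codons.
Asn: 2 codons.
Arg: 6 codons.
Glu: 2 codons.
4 × 2 × 2 × 2 × 2 × 6 × 2 = 768.

768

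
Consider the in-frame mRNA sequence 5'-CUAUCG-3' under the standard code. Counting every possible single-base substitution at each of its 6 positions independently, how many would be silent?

Codon 1 (CUA, Leu): 4 synonymous substitutions.
Codon 2 (UCG, Ser): 3 synonymous substitutions.
Total: 4 + 3 = 7.

7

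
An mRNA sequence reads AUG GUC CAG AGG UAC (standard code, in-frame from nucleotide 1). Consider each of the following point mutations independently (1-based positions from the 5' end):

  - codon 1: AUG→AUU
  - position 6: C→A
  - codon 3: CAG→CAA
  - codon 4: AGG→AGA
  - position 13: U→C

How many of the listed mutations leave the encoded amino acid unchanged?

Codon 1: AUG (Met) → AUU (Ile) — missense.
Codon 2: GUC (Val) → GUA (Val) — synonymous.
Codon 3: CAG (Gln) → CAA (Gln) — synonymous.
Codon 4: AGG (Arg) → AGA (Arg) — synonymous.
Codon 5: UAC (Tyr) → CAC (His) — missense.
Synonymous: 3 of 5.

3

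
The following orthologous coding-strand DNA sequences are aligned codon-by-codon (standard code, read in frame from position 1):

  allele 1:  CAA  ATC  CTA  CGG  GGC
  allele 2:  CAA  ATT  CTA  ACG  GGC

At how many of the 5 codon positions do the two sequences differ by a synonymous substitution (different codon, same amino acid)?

Codon 1: CAA Gln / CAA Gln — identical.
Codon 2: ATC Ile / ATT Ile — synonymous.
Codon 3: CTA Leu / CTA Leu — identical.
Codon 4: CGG Arg / ACG Thr — nonsynonymous.
Codon 5: GGC Gly / GGC Gly — identical.
Synonymous differences: 1.

1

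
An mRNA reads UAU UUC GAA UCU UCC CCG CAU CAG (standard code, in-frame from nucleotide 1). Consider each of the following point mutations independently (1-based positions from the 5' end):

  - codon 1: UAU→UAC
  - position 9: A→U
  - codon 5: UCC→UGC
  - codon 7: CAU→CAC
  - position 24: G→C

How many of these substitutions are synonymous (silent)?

2

Codon 1: UAU (Tyr) → UAC (Tyr) — synonymous.
Codon 3: GAA (Glu) → GAU (Asp) — missense.
Codon 5: UCC (Ser) → UGC (Cys) — missense.
Codon 7: CAU (His) → CAC (His) — synonymous.
Codon 8: CAG (Gln) → CAC (His) — missense.
Synonymous: 2 of 5.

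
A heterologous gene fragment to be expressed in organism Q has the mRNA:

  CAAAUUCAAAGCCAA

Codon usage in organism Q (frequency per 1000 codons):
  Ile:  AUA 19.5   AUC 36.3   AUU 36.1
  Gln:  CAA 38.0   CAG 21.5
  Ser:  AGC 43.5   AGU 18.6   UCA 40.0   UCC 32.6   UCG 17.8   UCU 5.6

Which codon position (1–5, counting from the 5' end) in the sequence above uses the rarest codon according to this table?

2

Codon 1 CAA (Gln): 38.0 per 1000.
Codon 2 AUU (Ile): 36.1 per 1000.
Codon 3 CAA (Gln): 38.0 per 1000.
Codon 4 AGC (Ser): 43.5 per 1000.
Codon 5 CAA (Gln): 38.0 per 1000.
Lowest frequency is 36.1 at codon 2.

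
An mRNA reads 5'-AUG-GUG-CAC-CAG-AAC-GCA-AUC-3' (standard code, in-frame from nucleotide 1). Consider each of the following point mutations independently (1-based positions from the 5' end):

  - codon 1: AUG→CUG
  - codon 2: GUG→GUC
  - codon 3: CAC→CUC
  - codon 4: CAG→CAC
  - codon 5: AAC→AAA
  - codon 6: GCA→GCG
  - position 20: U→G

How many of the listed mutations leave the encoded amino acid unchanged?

Codon 1: AUG (Met) → CUG (Leu) — missense.
Codon 2: GUG (Val) → GUC (Val) — synonymous.
Codon 3: CAC (His) → CUC (Leu) — missense.
Codon 4: CAG (Gln) → CAC (His) — missense.
Codon 5: AAC (Asn) → AAA (Lys) — missense.
Codon 6: GCA (Ala) → GCG (Ala) — synonymous.
Codon 7: AUC (Ile) → AGC (Ser) — missense.
Synonymous: 2 of 7.

2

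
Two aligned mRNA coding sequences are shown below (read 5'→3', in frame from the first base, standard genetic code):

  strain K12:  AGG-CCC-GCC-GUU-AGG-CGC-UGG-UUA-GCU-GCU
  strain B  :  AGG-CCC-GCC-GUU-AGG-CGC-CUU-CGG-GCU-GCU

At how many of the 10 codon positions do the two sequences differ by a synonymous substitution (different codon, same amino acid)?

Codon 1: AGG Arg / AGG Arg — identical.
Codon 2: CCC Pro / CCC Pro — identical.
Codon 3: GCC Ala / GCC Ala — identical.
Codon 4: GUU Val / GUU Val — identical.
Codon 5: AGG Arg / AGG Arg — identical.
Codon 6: CGC Arg / CGC Arg — identical.
Codon 7: UGG Trp / CUU Leu — nonsynonymous.
Codon 8: UUA Leu / CGG Arg — nonsynonymous.
Codon 9: GCU Ala / GCU Ala — identical.
Codon 10: GCU Ala / GCU Ala — identical.
Synonymous differences: 0.

0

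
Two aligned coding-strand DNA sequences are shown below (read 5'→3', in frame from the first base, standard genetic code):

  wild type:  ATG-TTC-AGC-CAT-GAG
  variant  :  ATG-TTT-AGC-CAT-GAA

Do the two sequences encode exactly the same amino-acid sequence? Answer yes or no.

Codon 1: ATG Met / ATG Met — identical.
Codon 2: TTC Phe / TTT Phe — synonymous.
Codon 3: AGC Ser / AGC Ser — identical.
Codon 4: CAT His / CAT His — identical.
Codon 5: GAG Glu / GAA Glu — synonymous.
Nonsynonymous differences: 0 → same protein.

yes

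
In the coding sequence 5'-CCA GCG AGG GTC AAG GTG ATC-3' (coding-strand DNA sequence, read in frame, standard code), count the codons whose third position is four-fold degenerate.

Codon 1 CCA (Pro): third position 4-fold.
Codon 2 GCG (Ala): third position 4-fold.
Codon 3 AGG (Arg): third position 2-fold.
Codon 4 GTC (Val): third position 4-fold.
Codon 5 AAG (Lys): third position 2-fold.
Codon 6 GTG (Val): third position 4-fold.
Codon 7 ATC (Ile): third position 3-fold.
Four-fold degenerate third positions: 4.

4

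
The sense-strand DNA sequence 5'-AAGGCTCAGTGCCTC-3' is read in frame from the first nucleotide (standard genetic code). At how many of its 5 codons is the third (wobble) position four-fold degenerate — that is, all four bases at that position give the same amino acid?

2

Codon 1 AAG (Lys): third position 2-fold.
Codon 2 GCT (Ala): third position 4-fold.
Codon 3 CAG (Gln): third position 2-fold.
Codon 4 TGC (Cys): third position 2-fold.
Codon 5 CTC (Leu): third position 4-fold.
Four-fold degenerate third positions: 2.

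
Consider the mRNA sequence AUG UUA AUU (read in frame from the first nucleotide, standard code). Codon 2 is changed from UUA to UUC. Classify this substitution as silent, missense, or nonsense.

missense

Position 6 falls in codon 2: UUA → Leu.
After the substitution the codon is UUC → Phe.
Leu ≠ Phe, so this is a missense mutation.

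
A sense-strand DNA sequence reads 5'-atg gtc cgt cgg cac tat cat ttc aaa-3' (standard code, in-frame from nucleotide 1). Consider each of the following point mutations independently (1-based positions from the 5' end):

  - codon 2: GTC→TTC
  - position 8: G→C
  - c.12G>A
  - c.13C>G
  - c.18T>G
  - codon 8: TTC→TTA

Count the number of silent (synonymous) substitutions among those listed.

1

Codon 2: GTC (Val) → TTC (Phe) — missense.
Codon 3: CGT (Arg) → CCT (Pro) — missense.
Codon 4: CGG (Arg) → CGA (Arg) — synonymous.
Codon 5: CAC (His) → GAC (Asp) — missense.
Codon 6: TAT (Tyr) → TAG (Stop) — nonsense.
Codon 8: TTC (Phe) → TTA (Leu) — missense.
Synonymous: 1 of 6.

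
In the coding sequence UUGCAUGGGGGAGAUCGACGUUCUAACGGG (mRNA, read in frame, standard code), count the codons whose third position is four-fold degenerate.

6

Codon 1 UUG (Leu): third position 2-fold.
Codon 2 CAU (His): third position 2-fold.
Codon 3 GGG (Gly): third position 4-fold.
Codon 4 GGA (Gly): third position 4-fold.
Codon 5 GAU (Asp): third position 2-fold.
Codon 6 CGA (Arg): third position 4-fold.
Codon 7 CGU (Arg): third position 4-fold.
Codon 8 UCU (Ser): third position 4-fold.
Codon 9 AAC (Asn): third position 2-fold.
Codon 10 GGG (Gly): third position 4-fold.
Four-fold degenerate third positions: 6.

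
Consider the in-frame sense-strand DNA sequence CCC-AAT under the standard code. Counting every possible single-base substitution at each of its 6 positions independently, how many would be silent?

Codon 1 (CCC, Pro): 3 synonymous substitutions.
Codon 2 (AAT, Asn): 1 synonymous substitution.
Total: 3 + 1 = 4.

4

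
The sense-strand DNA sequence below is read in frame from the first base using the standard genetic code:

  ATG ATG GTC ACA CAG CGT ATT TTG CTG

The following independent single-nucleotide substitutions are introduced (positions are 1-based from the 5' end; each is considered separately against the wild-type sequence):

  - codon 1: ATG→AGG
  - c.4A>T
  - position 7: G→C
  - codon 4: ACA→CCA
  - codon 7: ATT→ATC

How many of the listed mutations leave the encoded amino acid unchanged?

1

Codon 1: ATG (Met) → AGG (Arg) — missense.
Codon 2: ATG (Met) → TTG (Leu) — missense.
Codon 3: GTC (Val) → CTC (Leu) — missense.
Codon 4: ACA (Thr) → CCA (Pro) — missense.
Codon 7: ATT (Ile) → ATC (Ile) — synonymous.
Synonymous: 1 of 5.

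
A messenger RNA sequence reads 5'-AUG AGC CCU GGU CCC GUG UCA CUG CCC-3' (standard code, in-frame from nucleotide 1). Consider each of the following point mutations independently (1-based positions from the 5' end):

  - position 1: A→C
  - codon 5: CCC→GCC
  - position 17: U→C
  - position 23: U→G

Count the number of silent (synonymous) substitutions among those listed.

0

Codon 1: AUG (Met) → CUG (Leu) — missense.
Codon 5: CCC (Pro) → GCC (Ala) — missense.
Codon 6: GUG (Val) → GCG (Ala) — missense.
Codon 8: CUG (Leu) → CGG (Arg) — missense.
Synonymous: 0 of 4.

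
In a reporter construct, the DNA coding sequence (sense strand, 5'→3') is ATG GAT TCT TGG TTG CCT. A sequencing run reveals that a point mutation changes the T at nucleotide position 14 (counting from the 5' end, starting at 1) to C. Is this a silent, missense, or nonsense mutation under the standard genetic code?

missense

Position 14 falls in codon 5: TTG → Leu.
After the substitution the codon is TCG → Ser.
Leu ≠ Ser, so this is a missense mutation.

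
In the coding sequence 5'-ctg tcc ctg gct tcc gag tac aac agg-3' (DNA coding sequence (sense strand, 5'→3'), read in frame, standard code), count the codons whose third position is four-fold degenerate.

Codon 1 CTG (Leu): third position 4-fold.
Codon 2 TCC (Ser): third position 4-fold.
Codon 3 CTG (Leu): third position 4-fold.
Codon 4 GCT (Ala): third position 4-fold.
Codon 5 TCC (Ser): third position 4-fold.
Codon 6 GAG (Glu): third position 2-fold.
Codon 7 TAC (Tyr): third position 2-fold.
Codon 8 AAC (Asn): third position 2-fold.
Codon 9 AGG (Arg): third position 2-fold.
Four-fold degenerate third positions: 5.

5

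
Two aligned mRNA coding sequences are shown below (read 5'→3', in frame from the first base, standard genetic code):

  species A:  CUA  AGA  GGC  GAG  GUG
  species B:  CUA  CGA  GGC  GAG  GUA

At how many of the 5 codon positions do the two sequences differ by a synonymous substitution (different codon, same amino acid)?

Codon 1: CUA Leu / CUA Leu — identical.
Codon 2: AGA Arg / CGA Arg — synonymous.
Codon 3: GGC Gly / GGC Gly — identical.
Codon 4: GAG Glu / GAG Glu — identical.
Codon 5: GUG Val / GUA Val — synonymous.
Synonymous differences: 2.

2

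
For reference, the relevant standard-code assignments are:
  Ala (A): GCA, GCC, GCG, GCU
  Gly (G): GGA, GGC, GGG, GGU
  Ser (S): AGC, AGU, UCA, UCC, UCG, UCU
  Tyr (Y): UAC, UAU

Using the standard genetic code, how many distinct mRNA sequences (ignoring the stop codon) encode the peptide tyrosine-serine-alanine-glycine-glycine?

Tyr: 2 codons.
Ser: 6 codons.
Ala: 4 codons.
Gly: 4 codons.
Gly: 4 codons.
2 × 6 × 4 × 4 × 4 = 768.

768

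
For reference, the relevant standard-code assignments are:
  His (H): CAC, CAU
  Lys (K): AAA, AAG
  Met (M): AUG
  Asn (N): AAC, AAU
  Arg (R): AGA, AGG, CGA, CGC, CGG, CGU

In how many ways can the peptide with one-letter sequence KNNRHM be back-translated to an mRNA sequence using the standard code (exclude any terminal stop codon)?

Lys: 2 codons.
Asn: 2 codons.
Asn: 2 codons.
Arg: 6 codons.
His: 2 codons.
Met: 1 codon.
2 × 2 × 2 × 6 × 2 × 1 = 96.

96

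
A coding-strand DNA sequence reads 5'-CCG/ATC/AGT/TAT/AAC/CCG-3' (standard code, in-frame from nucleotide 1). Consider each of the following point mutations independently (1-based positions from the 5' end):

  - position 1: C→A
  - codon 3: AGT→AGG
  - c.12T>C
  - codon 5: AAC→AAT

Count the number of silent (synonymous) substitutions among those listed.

Codon 1: CCG (Pro) → ACG (Thr) — missense.
Codon 3: AGT (Ser) → AGG (Arg) — missense.
Codon 4: TAT (Tyr) → TAC (Tyr) — synonymous.
Codon 5: AAC (Asn) → AAT (Asn) — synonymous.
Synonymous: 2 of 4.

2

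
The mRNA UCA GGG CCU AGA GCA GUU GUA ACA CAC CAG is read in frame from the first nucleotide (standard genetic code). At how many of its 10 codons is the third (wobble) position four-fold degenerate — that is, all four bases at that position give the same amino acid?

7

Codon 1 UCA (Ser): third position 4-fold.
Codon 2 GGG (Gly): third position 4-fold.
Codon 3 CCU (Pro): third position 4-fold.
Codon 4 AGA (Arg): third position 2-fold.
Codon 5 GCA (Ala): third position 4-fold.
Codon 6 GUU (Val): third position 4-fold.
Codon 7 GUA (Val): third position 4-fold.
Codon 8 ACA (Thr): third position 4-fold.
Codon 9 CAC (His): third position 2-fold.
Codon 10 CAG (Gln): third position 2-fold.
Four-fold degenerate third positions: 7.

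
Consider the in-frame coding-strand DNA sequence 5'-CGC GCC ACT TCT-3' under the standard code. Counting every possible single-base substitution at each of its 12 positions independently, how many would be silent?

Codon 1 (CGC, Arg): 3 synonymous substitutions.
Codon 2 (GCC, Ala): 3 synonymous substitutions.
Codon 3 (ACT, Thr): 3 synonymous substitutions.
Codon 4 (TCT, Ser): 3 synonymous substitutions.
Total: 3 + 3 + 3 + 3 = 12.

12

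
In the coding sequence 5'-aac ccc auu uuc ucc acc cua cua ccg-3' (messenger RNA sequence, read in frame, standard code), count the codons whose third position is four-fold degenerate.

6

Codon 1 AAC (Asn): third position 2-fold.
Codon 2 CCC (Pro): third position 4-fold.
Codon 3 AUU (Ile): third position 3-fold.
Codon 4 UUC (Phe): third position 2-fold.
Codon 5 UCC (Ser): third position 4-fold.
Codon 6 ACC (Thr): third position 4-fold.
Codon 7 CUA (Leu): third position 4-fold.
Codon 8 CUA (Leu): third position 4-fold.
Codon 9 CCG (Pro): third position 4-fold.
Four-fold degenerate third positions: 6.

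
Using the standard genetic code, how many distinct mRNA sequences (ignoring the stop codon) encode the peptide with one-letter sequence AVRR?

576

Ala: 4 codons.
Val: 4 codons.
Arg: 6 codons.
Arg: 6 codons.
4 × 4 × 6 × 6 = 576.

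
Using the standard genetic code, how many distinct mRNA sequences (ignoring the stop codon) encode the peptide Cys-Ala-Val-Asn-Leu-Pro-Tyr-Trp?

3072

Cys: 2 codons.
Ala: 4 codons.
Val: 4 codons.
Asn: 2 codons.
Leu: 6 codons.
Pro: 4 codons.
Tyr: 2 codons.
Trp: 1 codon.
2 × 4 × 4 × 2 × 6 × 4 × 2 × 1 = 3072.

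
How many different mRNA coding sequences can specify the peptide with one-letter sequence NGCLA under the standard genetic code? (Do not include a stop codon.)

384

Asn: 2 codons.
Gly: 4 codons.
Cys: 2 codons.
Leu: 6 codons.
Ala: 4 codons.
2 × 4 × 2 × 6 × 4 = 384.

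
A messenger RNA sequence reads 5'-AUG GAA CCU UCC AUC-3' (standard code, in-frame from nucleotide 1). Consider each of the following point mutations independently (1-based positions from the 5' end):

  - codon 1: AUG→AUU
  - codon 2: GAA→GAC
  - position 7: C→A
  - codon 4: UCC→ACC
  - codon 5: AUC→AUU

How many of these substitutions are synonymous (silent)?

1

Codon 1: AUG (Met) → AUU (Ile) — missense.
Codon 2: GAA (Glu) → GAC (Asp) — missense.
Codon 3: CCU (Pro) → ACU (Thr) — missense.
Codon 4: UCC (Ser) → ACC (Thr) — missense.
Codon 5: AUC (Ile) → AUU (Ile) — synonymous.
Synonymous: 1 of 5.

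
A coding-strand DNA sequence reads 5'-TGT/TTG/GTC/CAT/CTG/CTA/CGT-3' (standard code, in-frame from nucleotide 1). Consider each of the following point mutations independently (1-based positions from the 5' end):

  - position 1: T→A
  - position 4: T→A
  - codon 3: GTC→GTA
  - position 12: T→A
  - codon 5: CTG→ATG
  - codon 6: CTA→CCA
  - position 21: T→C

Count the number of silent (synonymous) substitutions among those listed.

Codon 1: TGT (Cys) → AGT (Ser) — missense.
Codon 2: TTG (Leu) → ATG (Met) — missense.
Codon 3: GTC (Val) → GTA (Val) — synonymous.
Codon 4: CAT (His) → CAA (Gln) — missense.
Codon 5: CTG (Leu) → ATG (Met) — missense.
Codon 6: CTA (Leu) → CCA (Pro) — missense.
Codon 7: CGT (Arg) → CGC (Arg) — synonymous.
Synonymous: 2 of 7.

2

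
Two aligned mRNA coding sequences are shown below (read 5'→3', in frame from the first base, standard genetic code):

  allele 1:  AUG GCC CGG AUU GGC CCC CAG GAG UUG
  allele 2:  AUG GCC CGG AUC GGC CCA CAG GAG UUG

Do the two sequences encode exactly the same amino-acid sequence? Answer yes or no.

yes

Codon 1: AUG Met / AUG Met — identical.
Codon 2: GCC Ala / GCC Ala — identical.
Codon 3: CGG Arg / CGG Arg — identical.
Codon 4: AUU Ile / AUC Ile — synonymous.
Codon 5: GGC Gly / GGC Gly — identical.
Codon 6: CCC Pro / CCA Pro — synonymous.
Codon 7: CAG Gln / CAG Gln — identical.
Codon 8: GAG Glu / GAG Glu — identical.
Codon 9: UUG Leu / UUG Leu — identical.
Nonsynonymous differences: 0 → same protein.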